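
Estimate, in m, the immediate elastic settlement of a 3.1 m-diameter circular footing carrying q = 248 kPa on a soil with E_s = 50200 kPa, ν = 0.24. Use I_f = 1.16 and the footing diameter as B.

Immediate (elastic) settlement: S_e = q·B·(1−ν²)/E_s · I_f.
S_e = 248 × 3.1 × (1 − 0.24²) / 50200 × 1.16
    = 248 × 3.1 × 0.9424 / 50200 × 1.16
    = 0.01674 m

S_e ≈ 0.0167 m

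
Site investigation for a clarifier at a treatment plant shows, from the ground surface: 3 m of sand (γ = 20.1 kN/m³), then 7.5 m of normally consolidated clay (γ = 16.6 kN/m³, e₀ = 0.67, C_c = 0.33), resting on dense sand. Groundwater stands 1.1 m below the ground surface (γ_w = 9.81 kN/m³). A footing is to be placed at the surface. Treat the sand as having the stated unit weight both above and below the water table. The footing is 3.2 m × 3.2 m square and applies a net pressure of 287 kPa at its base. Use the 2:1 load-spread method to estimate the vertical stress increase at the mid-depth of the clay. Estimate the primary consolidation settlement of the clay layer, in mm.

S_c ≈ 236 mm

Mid-depth of clay below the ground surface: z = 3 + 7.5/2 = 6.75 m.
Total vertical stress at mid-clay: σ_v = 20.1×3 + 16.6×3.75 = 122.55 kPa.
Pore pressure: u = 9.81×(6.75 − 1.1) = 55.427 kPa.
Initial effective stress: σ'_0 = σ_v − u = 122.55 − 55.427 = 67.123 kPa.
Stress increase at mid-clay by the 2:1 spreading method:
Δσ = qBL/((B+z)(L+z)) = 287×3.2×3.2/((3.2+6.75)(3.2+6.75)) = 29.685 kPa
Final effective stress: σ'_f = σ'_0 + Δσ = 67.123 + 29.685 = 96.808 kPa.
Normally consolidated clay, so the full stress increment lies on the virgin compression line:
S_c = C_c·H/(1+e₀)·log₁₀(σ'_f/σ'_0) = 0.33×7.5/(1+0.67)×log₁₀(96.808/67.123)
    = 1.482 × 0.15904 = 0.2357 m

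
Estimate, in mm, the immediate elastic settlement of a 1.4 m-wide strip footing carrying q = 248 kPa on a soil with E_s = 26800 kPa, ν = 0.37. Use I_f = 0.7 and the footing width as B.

Immediate (elastic) settlement: S_e = q·B·(1−ν²)/E_s · I_f.
S_e = 248 × 1.4 × (1 − 0.37²) / 26800 × 0.7
    = 248 × 1.4 × 0.8631 / 26800 × 0.7
    = 0.007827 m = 7.827 mm

S_e ≈ 7.83 mm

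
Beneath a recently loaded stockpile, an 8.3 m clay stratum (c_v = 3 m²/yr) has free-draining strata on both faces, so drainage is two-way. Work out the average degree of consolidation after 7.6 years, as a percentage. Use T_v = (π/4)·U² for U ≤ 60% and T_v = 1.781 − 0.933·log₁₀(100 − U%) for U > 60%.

U ≈ 96.9 %

Drainage path length: H_d = H/2 = 4.15 m (double drainage).
T_v = c_v·t/H_d² = 3×7.6/4.15² = 1.3238.
T_v = 1.3238 corresponds to the U > 60% branch:
U = 1 − 10^((1.781 − T_v)/0.933)/100 = 0.9691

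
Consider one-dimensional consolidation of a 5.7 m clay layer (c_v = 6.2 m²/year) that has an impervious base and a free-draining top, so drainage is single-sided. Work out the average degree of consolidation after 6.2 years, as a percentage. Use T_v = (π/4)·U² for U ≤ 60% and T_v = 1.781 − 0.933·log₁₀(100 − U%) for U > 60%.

U ≈ 95.6 %

Drainage path length: H_d = H = 5.7 m (single drainage).
T_v = c_v·t/H_d² = 6.2×6.2/5.7² = 1.1831.
T_v = 1.1831 corresponds to the U > 60% branch:
U = 1 − 10^((1.781 − T_v)/0.933)/100 = 0.9563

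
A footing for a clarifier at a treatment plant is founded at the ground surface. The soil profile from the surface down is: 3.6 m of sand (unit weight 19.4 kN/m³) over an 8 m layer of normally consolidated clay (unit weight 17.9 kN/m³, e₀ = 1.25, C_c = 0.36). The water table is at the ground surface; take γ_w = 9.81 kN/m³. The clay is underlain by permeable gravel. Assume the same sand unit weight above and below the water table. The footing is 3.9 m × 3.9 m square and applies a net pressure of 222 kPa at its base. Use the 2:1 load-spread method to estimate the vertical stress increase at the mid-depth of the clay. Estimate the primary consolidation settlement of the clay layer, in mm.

Mid-depth of clay below the ground surface: z = 3.6 + 8/2 = 7.6 m.
Total vertical stress at mid-clay: σ_v = 19.4×3.6 + 17.9×4 = 141.44 kPa.
Pore pressure: u = 9.81×(7.6 − 0) = 74.556 kPa.
Initial effective stress: σ'_0 = σ_v − u = 141.44 − 74.556 = 66.884 kPa.
Stress increase at mid-clay by the 2:1 spreading method:
Δσ = qBL/((B+z)(L+z)) = 222×3.9×3.9/((3.9+7.6)(3.9+7.6)) = 25.532 kPa
Final effective stress: σ'_f = σ'_0 + Δσ = 66.884 + 25.532 = 92.416 kPa.
Normally consolidated clay, so the full stress increment lies on the virgin compression line:
S_c = C_c·H/(1+e₀)·log₁₀(σ'_f/σ'_0) = 0.36×8/(1+1.25)×log₁₀(92.416/66.884)
    = 1.28 × 0.14042 = 0.1797 m

S_c ≈ 180 mm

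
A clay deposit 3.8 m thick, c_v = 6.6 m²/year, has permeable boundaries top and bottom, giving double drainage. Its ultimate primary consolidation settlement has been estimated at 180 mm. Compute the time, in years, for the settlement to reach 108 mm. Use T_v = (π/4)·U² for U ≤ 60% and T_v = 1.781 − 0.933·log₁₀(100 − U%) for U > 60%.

Drainage path length: H_d = H/2 = 1.9 m (double drainage).
U = S(t)/S_ult = 108/180 = 0.6.
U ≤ 60%: T_v = (π/4)·U² = (π/4)×0.6² = 0.28274.
t = T_v·H_d²/c_v = 0.28274×1.9²/6.6 = 0.1547 years.

t ≈ 0.155 years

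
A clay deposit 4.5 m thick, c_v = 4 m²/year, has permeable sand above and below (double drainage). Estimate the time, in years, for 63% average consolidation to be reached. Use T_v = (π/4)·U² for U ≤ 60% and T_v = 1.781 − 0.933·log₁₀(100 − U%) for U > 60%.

Drainage path length: H_d = H/2 = 2.25 m (double drainage).
U > 60%: T_v = 1.781 − 0.933·log₁₀(100 − 63) = 0.31787.
t = T_v·H_d²/c_v = 0.31787×2.25²/4 = 0.4023 years.

t ≈ 0.402 years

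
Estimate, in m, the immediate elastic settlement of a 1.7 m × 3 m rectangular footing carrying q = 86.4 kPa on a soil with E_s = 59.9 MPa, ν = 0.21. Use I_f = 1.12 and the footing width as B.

Immediate (elastic) settlement: S_e = q·B·(1−ν²)/E_s · I_f.
E_s = 59.9 MPa = 59900 kPa.
S_e = 86.4 × 1.7 × (1 − 0.21²) / 59900 × 1.12
    = 86.4 × 1.7 × 0.9559 / 59900 × 1.12
    = 0.002625 m

S_e ≈ 0.00263 m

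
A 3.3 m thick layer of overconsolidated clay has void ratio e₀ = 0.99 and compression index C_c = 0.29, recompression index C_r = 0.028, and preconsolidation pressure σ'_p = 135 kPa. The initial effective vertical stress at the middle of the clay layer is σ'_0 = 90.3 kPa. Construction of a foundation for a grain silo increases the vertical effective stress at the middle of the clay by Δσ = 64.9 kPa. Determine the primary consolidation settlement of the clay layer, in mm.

Final effective stress: σ'_f = 90.3 + 64.9 = 155.2 kPa.
σ'_f = 155.2 > σ'_p = 135 kPa, so the stress path crosses the preconsolidation pressure — recompression up to σ'_p, then virgin compression beyond:
S_c = H/(1+e₀)·[C_r·log₁₀(σ'_p/σ'_0) + C_c·log₁₀(σ'_f/σ'_p)]
    = 3.3/1.99 × [0.028×log₁₀(135/90.3) + 0.29×log₁₀(155.2/135)]
    = 1.6583 × [0.0048901 + 0.017562] = 0.03723 m

S_c ≈ 37.2 mm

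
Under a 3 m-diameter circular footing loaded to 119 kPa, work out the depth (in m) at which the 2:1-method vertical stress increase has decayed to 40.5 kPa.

2:1 spreading — at depth z the loaded area has grown by z in each plan dimension:
qD²/(D+z)² = Δσ_z ⇒ z = D(√(q/Δσ_z) − 1) = 3×(√(119/40.5) − 1) = 2.142 m

z ≈ 2.14 m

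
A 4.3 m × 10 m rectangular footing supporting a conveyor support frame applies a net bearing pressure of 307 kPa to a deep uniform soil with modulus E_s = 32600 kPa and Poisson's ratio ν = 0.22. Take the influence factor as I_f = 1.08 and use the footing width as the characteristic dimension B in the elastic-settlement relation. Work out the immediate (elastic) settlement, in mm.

S_e ≈ 41.6 mm

Immediate (elastic) settlement: S_e = q·B·(1−ν²)/E_s · I_f.
S_e = 307 × 4.3 × (1 − 0.22²) / 32600 × 1.08
    = 307 × 4.3 × 0.9516 / 32600 × 1.08
    = 0.04162 m = 41.62 mm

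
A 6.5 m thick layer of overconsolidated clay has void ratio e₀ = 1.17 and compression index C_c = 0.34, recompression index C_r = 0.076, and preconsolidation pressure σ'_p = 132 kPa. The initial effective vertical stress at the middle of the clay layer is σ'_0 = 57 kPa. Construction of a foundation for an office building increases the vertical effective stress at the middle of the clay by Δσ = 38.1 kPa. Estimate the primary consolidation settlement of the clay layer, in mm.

Final effective stress: σ'_f = 57 + 38.1 = 95.1 kPa.
σ'_f = 95.1 ≤ σ'_p = 132 kPa, so the clay remains overconsolidated and only the recompression index applies:
S_c = C_r·H/(1+e₀)·log₁₀(σ'_f/σ'_0) = 0.076×6.5/2.17×log₁₀(95.1/57)
    = 0.22765 × 0.22231 = 0.05061 m

S_c ≈ 50.6 mm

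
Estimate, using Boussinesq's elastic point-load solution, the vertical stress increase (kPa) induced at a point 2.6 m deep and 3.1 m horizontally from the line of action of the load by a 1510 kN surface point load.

Boussinesq vertical stress below a point load on an elastic half-space:
Δσ_z = 3P/(2πz²) · [1 + (r/z)²]^(−5/2)
r/z = 3.1/2.6 = 1.1923; [1+(r/z)²]^(−5/2) = 0.10958.
Δσ_z = 3×1510/(2π×2.6²) × 0.10958 = 106.65 × 0.10958 = 11.69 kPa

Δσ_z ≈ 11.7 kPa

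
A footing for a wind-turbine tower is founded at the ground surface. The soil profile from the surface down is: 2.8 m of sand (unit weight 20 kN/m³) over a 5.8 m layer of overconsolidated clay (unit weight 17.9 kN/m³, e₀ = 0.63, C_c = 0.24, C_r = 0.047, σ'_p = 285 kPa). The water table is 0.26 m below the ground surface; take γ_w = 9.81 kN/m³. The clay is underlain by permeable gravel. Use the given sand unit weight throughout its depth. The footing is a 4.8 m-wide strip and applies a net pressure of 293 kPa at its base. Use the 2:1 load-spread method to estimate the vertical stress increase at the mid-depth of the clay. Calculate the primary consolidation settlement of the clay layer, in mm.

Mid-depth of clay below the ground surface: z = 2.8 + 5.8/2 = 5.7 m.
Total vertical stress at mid-clay: σ_v = 20×2.8 + 17.9×2.9 = 107.91 kPa.
Pore pressure: u = 9.81×(5.7 − 0.26) = 53.366 kPa.
Initial effective stress: σ'_0 = σ_v − u = 107.91 − 53.366 = 54.544 kPa.
Stress increase at mid-clay by the 2:1 spreading method:
Δσ = qB/(B+z) = 293×4.8/(4.8+5.7) = 133.94 kPa
Final effective stress: σ'_f = 54.544 + 133.94 = 188.48 kPa.
σ'_f = 188.48 ≤ σ'_p = 285 kPa, so the clay remains overconsolidated and only the recompression index applies:
S_c = C_r·H/(1+e₀)·log₁₀(σ'_f/σ'_0) = 0.047×5.8/1.63×log₁₀(188.48/54.544)
    = 0.16724 × 0.53852 = 0.09006 m

S_c ≈ 90.1 mm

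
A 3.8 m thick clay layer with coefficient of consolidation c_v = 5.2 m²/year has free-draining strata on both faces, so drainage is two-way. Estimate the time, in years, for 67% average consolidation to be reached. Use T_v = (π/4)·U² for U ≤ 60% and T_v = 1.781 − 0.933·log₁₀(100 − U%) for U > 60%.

Drainage path length: H_d = H/2 = 1.9 m (double drainage).
U > 60%: T_v = 1.781 − 0.933·log₁₀(100 − 67) = 0.36423.
t = T_v·H_d²/c_v = 0.36423×1.9²/5.2 = 0.2529 years.

t ≈ 0.253 years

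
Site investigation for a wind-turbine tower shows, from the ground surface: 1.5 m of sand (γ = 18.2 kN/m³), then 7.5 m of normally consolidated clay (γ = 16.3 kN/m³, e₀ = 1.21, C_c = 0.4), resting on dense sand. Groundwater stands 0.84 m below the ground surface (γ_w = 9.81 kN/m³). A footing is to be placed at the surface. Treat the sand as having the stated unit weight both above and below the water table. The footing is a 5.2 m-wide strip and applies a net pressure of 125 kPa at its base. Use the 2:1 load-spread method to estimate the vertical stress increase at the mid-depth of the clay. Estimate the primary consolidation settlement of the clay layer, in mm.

S_c ≈ 511 mm

Mid-depth of clay below the ground surface: z = 1.5 + 7.5/2 = 5.25 m.
Total vertical stress at mid-clay: σ_v = 18.2×1.5 + 16.3×3.75 = 88.425 kPa.
Pore pressure: u = 9.81×(5.25 − 0.84) = 43.262 kPa.
Initial effective stress: σ'_0 = σ_v − u = 88.425 − 43.262 = 45.163 kPa.
Stress increase at mid-clay by the 2:1 spreading method:
Δσ = qB/(B+z) = 125×5.2/(5.2+5.25) = 62.201 kPa
Final effective stress: σ'_f = σ'_0 + Δσ = 45.163 + 62.201 = 107.36 kPa.
Normally consolidated clay, so the full stress increment lies on the virgin compression line:
S_c = C_c·H/(1+e₀)·log₁₀(σ'_f/σ'_0) = 0.4×7.5/(1+1.21)×log₁₀(107.36/45.163)
    = 1.3575 × 0.37606 = 0.5105 m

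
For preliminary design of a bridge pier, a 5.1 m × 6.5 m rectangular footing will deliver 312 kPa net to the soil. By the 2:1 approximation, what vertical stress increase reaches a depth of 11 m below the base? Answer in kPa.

Δσ_z ≈ 36.7 kPa

By the 2:1 method the load spreads at 1 horizontal : 2 vertical, so at depth z the loaded area has grown by z in each plan dimension:
Δσ = qBL/((B+z)(L+z)) = 312×5.1×6.5/((5.1+11)(6.5+11)) = 36.709 kPa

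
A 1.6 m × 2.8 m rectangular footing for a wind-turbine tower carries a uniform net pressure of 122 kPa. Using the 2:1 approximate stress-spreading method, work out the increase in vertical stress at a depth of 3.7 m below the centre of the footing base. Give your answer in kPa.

Δσ_z ≈ 15.9 kPa

By the 2:1 method the load spreads at 1 horizontal : 2 vertical, so at depth z the loaded area has grown by z in each plan dimension:
Δσ = qBL/((B+z)(L+z)) = 122×1.6×2.8/((1.6+3.7)(2.8+3.7)) = 15.865 kPa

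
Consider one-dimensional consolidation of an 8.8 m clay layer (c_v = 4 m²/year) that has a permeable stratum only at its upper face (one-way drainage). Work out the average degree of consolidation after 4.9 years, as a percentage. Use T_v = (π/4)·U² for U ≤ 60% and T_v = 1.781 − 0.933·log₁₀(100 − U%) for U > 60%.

Drainage path length: H_d = H = 8.8 m (single drainage).
T_v = c_v·t/H_d² = 4×4.9/8.8² = 0.2531.
T_v = 0.2531 corresponds to the U ≤ 60% branch:
U = √(4T_v/π) = 0.5677

U ≈ 56.8 %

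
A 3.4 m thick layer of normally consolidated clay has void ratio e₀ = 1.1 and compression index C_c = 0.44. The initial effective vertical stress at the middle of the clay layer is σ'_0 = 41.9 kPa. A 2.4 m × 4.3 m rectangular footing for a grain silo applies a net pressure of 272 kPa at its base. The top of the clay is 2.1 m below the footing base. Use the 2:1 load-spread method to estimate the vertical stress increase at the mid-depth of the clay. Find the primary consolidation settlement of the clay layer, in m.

Mid-depth of clay below the footing base: z = 2.1 + 3.4/2 = 3.8 m.
Stress increase at mid-clay by the 2:1 spreading method:
Δσ = qBL/((B+z)(L+z)) = 272×2.4×4.3/((2.4+3.8)(4.3+3.8)) = 55.895 kPa
Final effective stress: σ'_f = σ'_0 + Δσ = 41.9 + 55.895 = 97.795 kPa.
Normally consolidated clay, so the full stress increment lies on the virgin compression line:
S_c = C_c·H/(1+e₀)·log₁₀(σ'_f/σ'_0) = 0.44×3.4/(1+1.1)×log₁₀(97.795/41.9)
    = 0.71238 × 0.3681 = 0.2622 m

S_c ≈ 0.262 m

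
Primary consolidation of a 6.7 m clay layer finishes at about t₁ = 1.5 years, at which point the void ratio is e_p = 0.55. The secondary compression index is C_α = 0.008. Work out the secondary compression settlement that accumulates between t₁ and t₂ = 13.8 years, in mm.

Secondary compression: S_s = C_α·H/(1+e_p)·log₁₀(t₂/t₁)
S_s = 0.008×6.7/(1+0.55)×log₁₀(13.8/1.5)
    = 0.03458 × 0.9638 = 0.03333 m

S_s ≈ 33.3 mm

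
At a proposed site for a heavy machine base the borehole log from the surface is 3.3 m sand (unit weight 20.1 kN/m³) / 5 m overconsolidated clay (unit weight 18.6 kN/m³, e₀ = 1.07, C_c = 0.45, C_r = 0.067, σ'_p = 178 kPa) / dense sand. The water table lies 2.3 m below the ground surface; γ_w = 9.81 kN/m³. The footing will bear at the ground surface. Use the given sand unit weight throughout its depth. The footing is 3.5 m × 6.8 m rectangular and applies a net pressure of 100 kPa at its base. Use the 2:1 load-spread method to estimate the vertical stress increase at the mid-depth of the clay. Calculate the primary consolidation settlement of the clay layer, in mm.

Mid-depth of clay below the ground surface: z = 3.3 + 5/2 = 5.8 m.
Total vertical stress at mid-clay: σ_v = 20.1×3.3 + 18.6×2.5 = 112.83 kPa.
Pore pressure: u = 9.81×(5.8 − 2.3) = 34.335 kPa.
Initial effective stress: σ'_0 = σ_v − u = 112.83 − 34.335 = 78.495 kPa.
Stress increase at mid-clay by the 2:1 spreading method:
Δσ = qBL/((B+z)(L+z)) = 100×3.5×6.8/((3.5+5.8)(6.8+5.8)) = 20.311 kPa
Final effective stress: σ'_f = 78.495 + 20.311 = 98.806 kPa.
σ'_f = 98.806 ≤ σ'_p = 178 kPa, so the clay remains overconsolidated and only the recompression index applies:
S_c = C_r·H/(1+e₀)·log₁₀(σ'_f/σ'_0) = 0.067×5/2.07×log₁₀(98.806/78.495)
    = 0.16184 × 0.099941 = 0.01617 m

S_c ≈ 16.2 mm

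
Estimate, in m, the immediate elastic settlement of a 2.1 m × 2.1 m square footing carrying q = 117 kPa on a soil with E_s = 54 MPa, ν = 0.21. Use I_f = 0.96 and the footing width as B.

S_e ≈ 0.00418 m

Immediate (elastic) settlement: S_e = q·B·(1−ν²)/E_s · I_f.
E_s = 54 MPa = 54000 kPa.
S_e = 117 × 2.1 × (1 − 0.21²) / 54000 × 0.96
    = 117 × 2.1 × 0.9559 / 54000 × 0.96
    = 0.004175 m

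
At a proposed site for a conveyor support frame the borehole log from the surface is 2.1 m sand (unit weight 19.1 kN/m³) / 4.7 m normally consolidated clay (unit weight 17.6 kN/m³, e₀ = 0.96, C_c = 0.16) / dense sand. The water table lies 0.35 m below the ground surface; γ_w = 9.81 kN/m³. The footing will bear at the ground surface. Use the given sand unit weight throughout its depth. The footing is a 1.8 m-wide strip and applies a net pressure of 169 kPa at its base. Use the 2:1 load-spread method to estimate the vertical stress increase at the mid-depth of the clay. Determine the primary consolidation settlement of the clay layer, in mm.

S_c ≈ 130 mm

Mid-depth of clay below the ground surface: z = 2.1 + 4.7/2 = 4.45 m.
Total vertical stress at mid-clay: σ_v = 19.1×2.1 + 17.6×2.35 = 81.47 kPa.
Pore pressure: u = 9.81×(4.45 − 0.35) = 40.221 kPa.
Initial effective stress: σ'_0 = σ_v − u = 81.47 − 40.221 = 41.249 kPa.
Stress increase at mid-clay by the 2:1 spreading method:
Δσ = qB/(B+z) = 169×1.8/(1.8+4.45) = 48.672 kPa
Final effective stress: σ'_f = σ'_0 + Δσ = 41.249 + 48.672 = 89.921 kPa.
Normally consolidated clay, so the full stress increment lies on the virgin compression line:
S_c = C_c·H/(1+e₀)·log₁₀(σ'_f/σ'_0) = 0.16×4.7/(1+0.96)×log₁₀(89.921/41.249)
    = 0.38367 × 0.33845 = 0.1299 m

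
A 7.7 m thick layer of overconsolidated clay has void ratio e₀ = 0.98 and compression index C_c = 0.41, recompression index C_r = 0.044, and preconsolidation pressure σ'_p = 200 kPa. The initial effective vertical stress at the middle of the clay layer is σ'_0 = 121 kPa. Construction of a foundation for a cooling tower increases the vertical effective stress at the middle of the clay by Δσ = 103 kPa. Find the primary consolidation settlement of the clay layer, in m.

S_c ≈ 0.116 m

Final effective stress: σ'_f = 121 + 103 = 224 kPa.
σ'_f = 224 > σ'_p = 200 kPa, so the stress path crosses the preconsolidation pressure — recompression up to σ'_p, then virgin compression beyond:
S_c = H/(1+e₀)·[C_r·log₁₀(σ'_p/σ'_0) + C_c·log₁₀(σ'_f/σ'_p)]
    = 7.7/1.98 × [0.044×log₁₀(200/121) + 0.41×log₁₀(224/200)]
    = 3.8889 × [0.0096028 + 0.020179] = 0.1158 m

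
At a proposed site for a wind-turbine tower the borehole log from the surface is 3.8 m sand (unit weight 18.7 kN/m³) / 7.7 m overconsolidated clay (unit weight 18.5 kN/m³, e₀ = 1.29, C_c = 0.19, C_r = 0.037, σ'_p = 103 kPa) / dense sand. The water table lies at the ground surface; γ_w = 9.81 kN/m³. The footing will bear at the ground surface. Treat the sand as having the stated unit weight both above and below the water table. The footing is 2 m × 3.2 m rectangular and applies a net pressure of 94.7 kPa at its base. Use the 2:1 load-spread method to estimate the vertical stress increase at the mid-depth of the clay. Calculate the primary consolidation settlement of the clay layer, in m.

Mid-depth of clay below the ground surface: z = 3.8 + 7.7/2 = 7.65 m.
Total vertical stress at mid-clay: σ_v = 18.7×3.8 + 18.5×3.85 = 142.28 kPa.
Pore pressure: u = 9.81×(7.65 − 0) = 75.047 kPa.
Initial effective stress: σ'_0 = σ_v − u = 142.28 − 75.047 = 67.233 kPa.
Stress increase at mid-clay by the 2:1 spreading method:
Δσ = qBL/((B+z)(L+z)) = 94.7×2×3.2/((2+7.65)(3.2+7.65)) = 5.7886 kPa
Final effective stress: σ'_f = 67.233 + 5.7886 = 73.022 kPa.
σ'_f = 73.022 ≤ σ'_p = 103 kPa, so the clay remains overconsolidated and only the recompression index applies:
S_c = C_r·H/(1+e₀)·log₁₀(σ'_f/σ'_0) = 0.037×7.7/2.29×log₁₀(73.022/67.233)
    = 0.12441 × 0.035871 = 0.004463 m

S_c ≈ 0.00446 m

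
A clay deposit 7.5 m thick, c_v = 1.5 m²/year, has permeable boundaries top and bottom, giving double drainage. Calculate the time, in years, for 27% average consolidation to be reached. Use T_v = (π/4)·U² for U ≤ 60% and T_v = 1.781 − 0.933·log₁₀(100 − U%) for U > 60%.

t ≈ 0.537 years

Drainage path length: H_d = H/2 = 3.75 m (double drainage).
U ≤ 60%: T_v = (π/4)·U² = (π/4)×0.27² = 0.057256.
t = T_v·H_d²/c_v = 0.057256×3.75²/1.5 = 0.5368 years.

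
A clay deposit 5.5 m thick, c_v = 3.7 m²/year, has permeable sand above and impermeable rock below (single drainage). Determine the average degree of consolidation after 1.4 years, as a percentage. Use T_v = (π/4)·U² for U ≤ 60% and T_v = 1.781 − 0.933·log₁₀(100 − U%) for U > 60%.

U ≈ 46.7 %

Drainage path length: H_d = H = 5.5 m (single drainage).
T_v = c_v·t/H_d² = 3.7×1.4/5.5² = 0.17124.
T_v = 0.17124 corresponds to the U ≤ 60% branch:
U = √(4T_v/π) = 0.4669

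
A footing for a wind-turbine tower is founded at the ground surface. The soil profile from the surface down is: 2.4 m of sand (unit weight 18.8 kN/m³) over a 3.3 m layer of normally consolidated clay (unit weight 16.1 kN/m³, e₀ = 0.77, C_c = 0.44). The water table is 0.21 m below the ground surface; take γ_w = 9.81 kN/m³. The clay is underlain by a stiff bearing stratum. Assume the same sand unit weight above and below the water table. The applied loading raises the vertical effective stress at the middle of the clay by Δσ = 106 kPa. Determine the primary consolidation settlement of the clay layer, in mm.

Mid-depth of clay below the ground surface: z = 2.4 + 3.3/2 = 4.05 m.
Total vertical stress at mid-clay: σ_v = 18.8×2.4 + 16.1×1.65 = 71.685 kPa.
Pore pressure: u = 9.81×(4.05 − 0.21) = 37.67 kPa.
Initial effective stress: σ'_0 = σ_v − u = 71.685 − 37.67 = 34.015 kPa.
Final effective stress: σ'_f = σ'_0 + Δσ = 34.015 + 106 = 140.01 kPa.
Normally consolidated clay, so the full stress increment lies on the virgin compression line:
S_c = C_c·H/(1+e₀)·log₁₀(σ'_f/σ'_0) = 0.44×3.3/(1+0.77)×log₁₀(140.01/34.015)
    = 0.82034 × 0.61449 = 0.5041 m

S_c ≈ 504 mm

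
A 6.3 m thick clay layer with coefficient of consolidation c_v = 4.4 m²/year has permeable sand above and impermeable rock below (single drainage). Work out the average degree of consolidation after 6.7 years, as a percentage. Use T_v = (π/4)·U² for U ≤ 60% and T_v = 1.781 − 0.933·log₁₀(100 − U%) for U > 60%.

U ≈ 87 %

Drainage path length: H_d = H = 6.3 m (single drainage).
T_v = c_v·t/H_d² = 4.4×6.7/6.3² = 0.74276.
T_v = 0.74276 corresponds to the U > 60% branch:
U = 1 − 10^((1.781 − T_v)/0.933)/100 = 0.8703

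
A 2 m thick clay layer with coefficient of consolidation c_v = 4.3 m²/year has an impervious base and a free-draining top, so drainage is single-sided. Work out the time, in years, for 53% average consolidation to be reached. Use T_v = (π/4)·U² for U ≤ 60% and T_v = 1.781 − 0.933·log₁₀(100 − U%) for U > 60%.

t ≈ 0.205 years

Drainage path length: H_d = H = 2 m (single drainage).
U ≤ 60%: T_v = (π/4)·U² = (π/4)×0.53² = 0.22062.
t = T_v·H_d²/c_v = 0.22062×2²/4.3 = 0.2052 years.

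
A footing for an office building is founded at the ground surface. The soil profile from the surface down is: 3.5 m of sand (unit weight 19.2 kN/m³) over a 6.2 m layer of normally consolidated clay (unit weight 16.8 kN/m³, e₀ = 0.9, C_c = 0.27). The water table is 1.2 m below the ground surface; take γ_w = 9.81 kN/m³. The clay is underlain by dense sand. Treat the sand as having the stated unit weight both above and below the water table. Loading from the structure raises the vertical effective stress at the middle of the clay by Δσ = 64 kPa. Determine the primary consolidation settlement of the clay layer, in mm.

S_c ≈ 259 mm

Mid-depth of clay below the ground surface: z = 3.5 + 6.2/2 = 6.6 m.
Total vertical stress at mid-clay: σ_v = 19.2×3.5 + 16.8×3.1 = 119.28 kPa.
Pore pressure: u = 9.81×(6.6 − 1.2) = 52.974 kPa.
Initial effective stress: σ'_0 = σ_v − u = 119.28 − 52.974 = 66.306 kPa.
Final effective stress: σ'_f = σ'_0 + Δσ = 66.306 + 64 = 130.31 kPa.
Normally consolidated clay, so the full stress increment lies on the virgin compression line:
S_c = C_c·H/(1+e₀)·log₁₀(σ'_f/σ'_0) = 0.27×6.2/(1+0.9)×log₁₀(130.31/66.306)
    = 0.88105 × 0.29342 = 0.2585 m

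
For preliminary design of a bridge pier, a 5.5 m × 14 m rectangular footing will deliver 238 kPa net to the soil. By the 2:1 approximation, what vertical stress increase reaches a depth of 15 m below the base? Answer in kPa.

Δσ_z ≈ 30.8 kPa

By the 2:1 method the load spreads at 1 horizontal : 2 vertical, so at depth z the loaded area has grown by z in each plan dimension:
Δσ = qBL/((B+z)(L+z)) = 238×5.5×14/((5.5+15)(14+15)) = 30.826 kPa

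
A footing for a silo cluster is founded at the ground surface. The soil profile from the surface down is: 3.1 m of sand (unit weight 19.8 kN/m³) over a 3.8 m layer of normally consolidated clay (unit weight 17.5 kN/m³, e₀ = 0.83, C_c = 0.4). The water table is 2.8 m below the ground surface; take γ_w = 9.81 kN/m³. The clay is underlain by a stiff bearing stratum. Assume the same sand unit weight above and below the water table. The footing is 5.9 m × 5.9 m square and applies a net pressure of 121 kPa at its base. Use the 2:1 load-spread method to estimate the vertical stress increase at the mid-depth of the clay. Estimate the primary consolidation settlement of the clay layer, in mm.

S_c ≈ 143 mm

Mid-depth of clay below the ground surface: z = 3.1 + 3.8/2 = 5 m.
Total vertical stress at mid-clay: σ_v = 19.8×3.1 + 17.5×1.9 = 94.63 kPa.
Pore pressure: u = 9.81×(5 − 2.8) = 21.582 kPa.
Initial effective stress: σ'_0 = σ_v − u = 94.63 − 21.582 = 73.048 kPa.
Stress increase at mid-clay by the 2:1 spreading method:
Δσ = qBL/((B+z)(L+z)) = 121×5.9×5.9/((5.9+5)(5.9+5)) = 35.452 kPa
Final effective stress: σ'_f = σ'_0 + Δσ = 73.048 + 35.452 = 108.5 kPa.
Normally consolidated clay, so the full stress increment lies on the virgin compression line:
S_c = C_c·H/(1+e₀)·log₁₀(σ'_f/σ'_0) = 0.4×3.8/(1+0.83)×log₁₀(108.5/73.048)
    = 0.8306 × 0.17182 = 0.1427 m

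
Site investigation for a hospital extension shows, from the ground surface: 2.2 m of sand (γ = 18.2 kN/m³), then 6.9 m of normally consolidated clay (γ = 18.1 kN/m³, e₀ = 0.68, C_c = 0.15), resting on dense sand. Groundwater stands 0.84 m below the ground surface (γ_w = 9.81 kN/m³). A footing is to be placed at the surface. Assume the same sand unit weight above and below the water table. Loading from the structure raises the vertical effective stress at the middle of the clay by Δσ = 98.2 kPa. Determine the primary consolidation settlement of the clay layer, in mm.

Mid-depth of clay below the ground surface: z = 2.2 + 6.9/2 = 5.65 m.
Total vertical stress at mid-clay: σ_v = 18.2×2.2 + 18.1×3.45 = 102.49 kPa.
Pore pressure: u = 9.81×(5.65 − 0.84) = 47.186 kPa.
Initial effective stress: σ'_0 = σ_v − u = 102.49 − 47.186 = 55.304 kPa.
Final effective stress: σ'_f = σ'_0 + Δσ = 55.304 + 98.2 = 153.5 kPa.
Normally consolidated clay, so the full stress increment lies on the virgin compression line:
S_c = C_c·H/(1+e₀)·log₁₀(σ'_f/σ'_0) = 0.15×6.9/(1+0.68)×log₁₀(153.5/55.304)
    = 0.61607 × 0.44335 = 0.2731 m

S_c ≈ 273 mm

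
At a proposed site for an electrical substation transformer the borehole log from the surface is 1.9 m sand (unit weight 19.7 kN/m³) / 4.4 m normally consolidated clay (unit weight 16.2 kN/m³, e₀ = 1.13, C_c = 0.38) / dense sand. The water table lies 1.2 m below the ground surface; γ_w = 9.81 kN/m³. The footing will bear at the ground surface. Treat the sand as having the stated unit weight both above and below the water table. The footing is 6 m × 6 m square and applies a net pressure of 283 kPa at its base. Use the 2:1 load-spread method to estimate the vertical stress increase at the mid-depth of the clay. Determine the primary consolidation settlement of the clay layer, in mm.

S_c ≈ 401 mm

Mid-depth of clay below the ground surface: z = 1.9 + 4.4/2 = 4.1 m.
Total vertical stress at mid-clay: σ_v = 19.7×1.9 + 16.2×2.2 = 73.07 kPa.
Pore pressure: u = 9.81×(4.1 − 1.2) = 28.449 kPa.
Initial effective stress: σ'_0 = σ_v − u = 73.07 − 28.449 = 44.621 kPa.
Stress increase at mid-clay by the 2:1 spreading method:
Δσ = qBL/((B+z)(L+z)) = 283×6×6/((6+4.1)(6+4.1)) = 99.873 kPa
Final effective stress: σ'_f = σ'_0 + Δσ = 44.621 + 99.873 = 144.49 kPa.
Normally consolidated clay, so the full stress increment lies on the virgin compression line:
S_c = C_c·H/(1+e₀)·log₁₀(σ'_f/σ'_0) = 0.38×4.4/(1+1.13)×log₁₀(144.49/44.621)
    = 0.78498 × 0.5103 = 0.4006 m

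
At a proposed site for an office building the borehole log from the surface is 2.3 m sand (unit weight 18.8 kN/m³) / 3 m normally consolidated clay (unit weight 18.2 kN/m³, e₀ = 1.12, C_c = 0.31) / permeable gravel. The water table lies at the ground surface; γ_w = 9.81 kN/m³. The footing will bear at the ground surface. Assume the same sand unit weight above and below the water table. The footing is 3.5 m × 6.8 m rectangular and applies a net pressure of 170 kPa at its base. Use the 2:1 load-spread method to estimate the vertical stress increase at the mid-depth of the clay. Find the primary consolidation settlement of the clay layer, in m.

Mid-depth of clay below the ground surface: z = 2.3 + 3/2 = 3.8 m.
Total vertical stress at mid-clay: σ_v = 18.8×2.3 + 18.2×1.5 = 70.54 kPa.
Pore pressure: u = 9.81×(3.8 − 0) = 37.278 kPa.
Initial effective stress: σ'_0 = σ_v − u = 70.54 − 37.278 = 33.262 kPa.
Stress increase at mid-clay by the 2:1 spreading method:
Δσ = qBL/((B+z)(L+z)) = 170×3.5×6.8/((3.5+3.8)(6.8+3.8)) = 52.287 kPa
Final effective stress: σ'_f = σ'_0 + Δσ = 33.262 + 52.287 = 85.549 kPa.
Normally consolidated clay, so the full stress increment lies on the virgin compression line:
S_c = C_c·H/(1+e₀)·log₁₀(σ'_f/σ'_0) = 0.31×3/(1+1.12)×log₁₀(85.549/33.262)
    = 0.43868 × 0.41027 = 0.18 m

S_c ≈ 0.18 m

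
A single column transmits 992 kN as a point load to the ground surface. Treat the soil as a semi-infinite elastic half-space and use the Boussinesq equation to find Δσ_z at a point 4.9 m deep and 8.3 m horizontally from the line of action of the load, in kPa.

Δσ_z ≈ 0.67 kPa

Boussinesq vertical stress below a point load on an elastic half-space:
Δσ_z = 3P/(2πz²) · [1 + (r/z)²]^(−5/2)
r/z = 8.3/4.9 = 1.6939; [1+(r/z)²]^(−5/2) = 0.033958.
Δσ_z = 3×992/(2π×4.9²) × 0.033958 = 19.727 × 0.033958 = 0.6699 kPa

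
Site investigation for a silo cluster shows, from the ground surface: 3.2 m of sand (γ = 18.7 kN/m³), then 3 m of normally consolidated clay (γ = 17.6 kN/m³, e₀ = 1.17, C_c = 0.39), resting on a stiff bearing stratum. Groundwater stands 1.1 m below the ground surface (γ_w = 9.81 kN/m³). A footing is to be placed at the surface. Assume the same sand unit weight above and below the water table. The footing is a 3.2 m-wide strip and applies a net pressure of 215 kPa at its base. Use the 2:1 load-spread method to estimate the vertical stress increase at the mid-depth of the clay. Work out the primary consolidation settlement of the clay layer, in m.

S_c ≈ 0.233 m

Mid-depth of clay below the ground surface: z = 3.2 + 3/2 = 4.7 m.
Total vertical stress at mid-clay: σ_v = 18.7×3.2 + 17.6×1.5 = 86.24 kPa.
Pore pressure: u = 9.81×(4.7 − 1.1) = 35.316 kPa.
Initial effective stress: σ'_0 = σ_v − u = 86.24 − 35.316 = 50.924 kPa.
Stress increase at mid-clay by the 2:1 spreading method:
Δσ = qB/(B+z) = 215×3.2/(3.2+4.7) = 87.089 kPa
Final effective stress: σ'_f = σ'_0 + Δσ = 50.924 + 87.089 = 138.01 kPa.
Normally consolidated clay, so the full stress increment lies on the virgin compression line:
S_c = C_c·H/(1+e₀)·log₁₀(σ'_f/σ'_0) = 0.39×3/(1+1.17)×log₁₀(138.01/50.924)
    = 0.53917 × 0.43299 = 0.2335 m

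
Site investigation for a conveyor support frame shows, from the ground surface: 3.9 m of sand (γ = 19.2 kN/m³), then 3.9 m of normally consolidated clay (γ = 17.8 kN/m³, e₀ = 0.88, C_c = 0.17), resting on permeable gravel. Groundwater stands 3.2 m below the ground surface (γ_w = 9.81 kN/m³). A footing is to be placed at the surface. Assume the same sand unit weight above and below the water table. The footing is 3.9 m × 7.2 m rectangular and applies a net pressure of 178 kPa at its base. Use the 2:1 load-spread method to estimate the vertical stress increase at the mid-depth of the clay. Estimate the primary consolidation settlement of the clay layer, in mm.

S_c ≈ 59 mm

Mid-depth of clay below the ground surface: z = 3.9 + 3.9/2 = 5.85 m.
Total vertical stress at mid-clay: σ_v = 19.2×3.9 + 17.8×1.95 = 109.59 kPa.
Pore pressure: u = 9.81×(5.85 − 3.2) = 25.997 kPa.
Initial effective stress: σ'_0 = σ_v − u = 109.59 − 25.997 = 83.593 kPa.
Stress increase at mid-clay by the 2:1 spreading method:
Δσ = qBL/((B+z)(L+z)) = 178×3.9×7.2/((3.9+5.85)(7.2+5.85)) = 39.283 kPa
Final effective stress: σ'_f = σ'_0 + Δσ = 83.593 + 39.283 = 122.88 kPa.
Normally consolidated clay, so the full stress increment lies on the virgin compression line:
S_c = C_c·H/(1+e₀)·log₁₀(σ'_f/σ'_0) = 0.17×3.9/(1+0.88)×log₁₀(122.88/83.593)
    = 0.35266 × 0.16731 = 0.059 m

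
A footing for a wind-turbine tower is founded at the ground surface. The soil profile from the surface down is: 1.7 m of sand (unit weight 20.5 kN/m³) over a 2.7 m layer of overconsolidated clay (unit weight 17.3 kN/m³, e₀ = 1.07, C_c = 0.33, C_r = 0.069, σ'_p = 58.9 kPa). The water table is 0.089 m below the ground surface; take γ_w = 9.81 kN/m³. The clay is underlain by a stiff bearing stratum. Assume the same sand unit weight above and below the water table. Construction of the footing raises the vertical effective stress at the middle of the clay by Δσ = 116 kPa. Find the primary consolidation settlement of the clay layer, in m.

S_c ≈ 0.196 m

Mid-depth of clay below the ground surface: z = 1.7 + 2.7/2 = 3.05 m.
Total vertical stress at mid-clay: σ_v = 20.5×1.7 + 17.3×1.35 = 58.205 kPa.
Pore pressure: u = 9.81×(3.05 − 0.089) = 29.047 kPa.
Initial effective stress: σ'_0 = σ_v − u = 58.205 − 29.047 = 29.158 kPa.
Final effective stress: σ'_f = 29.158 + 116 = 145.16 kPa.
σ'_f = 145.16 > σ'_p = 58.9 kPa, so the stress path crosses the preconsolidation pressure — recompression up to σ'_p, then virgin compression beyond:
S_c = H/(1+e₀)·[C_r·log₁₀(σ'_p/σ'_0) + C_c·log₁₀(σ'_f/σ'_p)]
    = 2.7/2.07 × [0.069×log₁₀(58.9/29.158) + 0.33×log₁₀(145.16/58.9)]
    = 1.3043 × [0.02107 + 0.12927] = 0.1961 m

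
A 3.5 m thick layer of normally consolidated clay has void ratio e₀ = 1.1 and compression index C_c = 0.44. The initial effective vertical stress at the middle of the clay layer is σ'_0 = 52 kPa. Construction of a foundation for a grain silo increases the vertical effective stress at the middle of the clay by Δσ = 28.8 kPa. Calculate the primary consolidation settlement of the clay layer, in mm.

S_c ≈ 140 mm

Final effective stress: σ'_f = σ'_0 + Δσ = 52 + 28.8 = 80.8 kPa.
Normally consolidated clay, so the full stress increment lies on the virgin compression line:
S_c = C_c·H/(1+e₀)·log₁₀(σ'_f/σ'_0) = 0.44×3.5/(1+1.1)×log₁₀(80.8/52)
    = 0.73333 × 0.19141 = 0.1404 m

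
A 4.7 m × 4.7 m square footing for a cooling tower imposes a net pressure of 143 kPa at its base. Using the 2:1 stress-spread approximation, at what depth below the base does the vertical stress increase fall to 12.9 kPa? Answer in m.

z ≈ 10.9 m

2:1 spreading — at depth z the loaded area has grown by z in each plan dimension:
qB²/(B+z)² = Δσ_z ⇒ z = B(√(q/Δσ_z) − 1) = 4.7×(√(143/12.9) − 1) = 10.95 m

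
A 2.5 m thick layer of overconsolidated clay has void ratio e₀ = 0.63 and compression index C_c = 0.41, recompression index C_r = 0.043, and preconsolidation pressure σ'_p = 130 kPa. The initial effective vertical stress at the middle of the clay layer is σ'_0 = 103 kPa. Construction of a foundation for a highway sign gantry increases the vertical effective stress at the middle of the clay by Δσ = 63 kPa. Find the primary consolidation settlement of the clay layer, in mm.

Final effective stress: σ'_f = 103 + 63 = 166 kPa.
σ'_f = 166 > σ'_p = 130 kPa, so the stress path crosses the preconsolidation pressure — recompression up to σ'_p, then virgin compression beyond:
S_c = H/(1+e₀)·[C_r·log₁₀(σ'_p/σ'_0) + C_c·log₁₀(σ'_f/σ'_p)]
    = 2.5/1.63 × [0.043×log₁₀(130/103) + 0.41×log₁₀(166/130)]
    = 1.5337 × [0.0043476 + 0.043528] = 0.07343 m

S_c ≈ 73.4 mm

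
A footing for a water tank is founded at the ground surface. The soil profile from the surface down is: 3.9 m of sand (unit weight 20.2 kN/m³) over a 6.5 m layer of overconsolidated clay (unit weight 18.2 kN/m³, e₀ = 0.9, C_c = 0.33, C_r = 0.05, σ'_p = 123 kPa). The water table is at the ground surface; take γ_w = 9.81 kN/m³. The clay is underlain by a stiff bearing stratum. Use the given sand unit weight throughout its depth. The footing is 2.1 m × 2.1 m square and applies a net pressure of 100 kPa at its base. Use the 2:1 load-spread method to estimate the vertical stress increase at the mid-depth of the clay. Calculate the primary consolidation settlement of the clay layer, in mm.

Mid-depth of clay below the ground surface: z = 3.9 + 6.5/2 = 7.15 m.
Total vertical stress at mid-clay: σ_v = 20.2×3.9 + 18.2×3.25 = 137.93 kPa.
Pore pressure: u = 9.81×(7.15 − 0) = 70.142 kPa.
Initial effective stress: σ'_0 = σ_v − u = 137.93 − 70.142 = 67.788 kPa.
Stress increase at mid-clay by the 2:1 spreading method:
Δσ = qBL/((B+z)(L+z)) = 100×2.1×2.1/((2.1+7.15)(2.1+7.15)) = 5.1541 kPa
Final effective stress: σ'_f = 67.788 + 5.1541 = 72.942 kPa.
σ'_f = 72.942 ≤ σ'_p = 123 kPa, so the clay remains overconsolidated and only the recompression index applies:
S_c = C_r·H/(1+e₀)·log₁₀(σ'_f/σ'_0) = 0.05×6.5/1.9×log₁₀(72.942/67.788)
    = 0.17106 × 0.031825 = 0.005444 m

S_c ≈ 5.44 mm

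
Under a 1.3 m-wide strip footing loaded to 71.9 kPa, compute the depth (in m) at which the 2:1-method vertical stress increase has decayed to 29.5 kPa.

z ≈ 1.87 m

2:1 spreading — at depth z the loaded area has grown by z in each plan dimension:
qB/(B+z) = Δσ_z ⇒ z = qB/Δσ_z − B = 71.9×1.3/29.5 − 1.3 = 1.868 m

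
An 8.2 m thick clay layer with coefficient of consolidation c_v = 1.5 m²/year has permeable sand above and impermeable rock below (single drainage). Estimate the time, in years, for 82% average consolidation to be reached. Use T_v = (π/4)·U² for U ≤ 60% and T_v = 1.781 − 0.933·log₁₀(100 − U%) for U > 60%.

Drainage path length: H_d = H = 8.2 m (single drainage).
U > 60%: T_v = 1.781 − 0.933·log₁₀(100 − 82) = 0.60983.
t = T_v·H_d²/c_v = 0.60983×8.2²/1.5 = 27.34 years.

t ≈ 27.3 years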